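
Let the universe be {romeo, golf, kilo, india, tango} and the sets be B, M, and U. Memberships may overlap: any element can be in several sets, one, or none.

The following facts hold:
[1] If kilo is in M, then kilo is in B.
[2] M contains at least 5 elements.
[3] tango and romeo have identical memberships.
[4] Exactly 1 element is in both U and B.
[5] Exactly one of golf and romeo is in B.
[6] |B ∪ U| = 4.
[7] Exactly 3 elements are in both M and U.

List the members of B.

B = {golf, kilo}

(2): only 5 candidates remain for M, so all are in.
(1): kilo ∈ B.
Suppose romeo ∈ B: no assignment then satisfies all the clues, so romeo ∉ B.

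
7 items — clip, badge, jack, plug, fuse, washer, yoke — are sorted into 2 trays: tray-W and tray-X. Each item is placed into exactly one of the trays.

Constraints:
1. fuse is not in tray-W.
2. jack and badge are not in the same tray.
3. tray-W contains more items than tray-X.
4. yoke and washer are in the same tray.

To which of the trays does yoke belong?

From (1): fuse ∉ tray-W.
Only one tray left: fuse ∈ tray-X.
Suppose yoke ∉ tray-W: no assignment then satisfies all the clues, so yoke ∈ tray-W.

yoke: tray-W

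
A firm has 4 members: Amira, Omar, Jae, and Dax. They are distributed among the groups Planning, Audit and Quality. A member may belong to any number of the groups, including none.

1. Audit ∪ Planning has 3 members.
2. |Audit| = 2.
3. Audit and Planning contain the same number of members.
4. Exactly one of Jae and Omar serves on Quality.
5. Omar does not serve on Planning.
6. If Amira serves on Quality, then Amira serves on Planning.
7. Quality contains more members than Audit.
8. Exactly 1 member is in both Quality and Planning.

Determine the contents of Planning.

Planning = {Amira, Jae}

From (5): Omar ∉ Planning.
Suppose Amira ∉ Planning: no assignment then satisfies all the clues, so Amira ∈ Planning.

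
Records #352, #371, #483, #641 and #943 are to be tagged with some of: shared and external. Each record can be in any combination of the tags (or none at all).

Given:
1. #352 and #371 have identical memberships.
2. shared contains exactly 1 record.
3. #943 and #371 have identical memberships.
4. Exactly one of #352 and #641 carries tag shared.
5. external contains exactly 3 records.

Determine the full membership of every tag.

shared = {#641}; external = {#352, #371, #943}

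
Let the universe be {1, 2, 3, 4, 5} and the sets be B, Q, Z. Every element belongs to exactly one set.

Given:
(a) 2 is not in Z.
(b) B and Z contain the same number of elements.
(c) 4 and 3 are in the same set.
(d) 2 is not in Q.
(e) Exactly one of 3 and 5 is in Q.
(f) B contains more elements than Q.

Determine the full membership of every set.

B = {1, 2}; Q = {5}; Z = {3, 4}

From (a): 2 ∉ Z.
From (d): 2 ∉ Q.
Only one set left: 2 ∈ B.
Suppose 1 ∉ B: no assignment then satisfies all the clues, so 1 ∈ B.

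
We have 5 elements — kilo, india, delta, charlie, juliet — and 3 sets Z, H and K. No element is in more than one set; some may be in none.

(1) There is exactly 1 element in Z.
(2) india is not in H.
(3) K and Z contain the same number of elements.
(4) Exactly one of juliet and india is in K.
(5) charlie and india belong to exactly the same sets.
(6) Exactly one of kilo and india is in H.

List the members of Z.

Z = {delta}

From (2): india ∉ H.
(5): charlie matches india: charlie ∉ H.
(6) (exactly one): kilo ∈ H.
Suppose india ∈ Z: no assignment then satisfies all the clues, so india ∉ Z.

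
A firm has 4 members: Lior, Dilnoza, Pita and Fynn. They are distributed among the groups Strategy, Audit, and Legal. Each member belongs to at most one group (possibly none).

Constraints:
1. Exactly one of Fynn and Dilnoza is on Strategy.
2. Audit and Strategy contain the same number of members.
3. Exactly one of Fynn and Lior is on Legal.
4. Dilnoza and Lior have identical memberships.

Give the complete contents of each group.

Strategy = {Fynn}; Audit = {Pita}; Legal = {Dilnoza, Lior}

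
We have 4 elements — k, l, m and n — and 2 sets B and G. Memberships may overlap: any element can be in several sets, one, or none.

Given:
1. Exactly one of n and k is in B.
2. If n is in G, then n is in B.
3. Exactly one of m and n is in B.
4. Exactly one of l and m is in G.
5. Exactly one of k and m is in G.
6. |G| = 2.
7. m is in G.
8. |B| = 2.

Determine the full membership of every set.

B = {l, n}; G = {m, n}

From (7): m ∈ G.
(4) (exactly one): l ∉ G.
(5) (exactly one): k ∉ G.
(6): only 2 candidates remain for G, so all are in.
(2): n ∈ B.
(3) (exactly one): m ∉ B.
(1) (exactly one): k ∉ B.
(8): only 2 candidates remain for B, so all are in.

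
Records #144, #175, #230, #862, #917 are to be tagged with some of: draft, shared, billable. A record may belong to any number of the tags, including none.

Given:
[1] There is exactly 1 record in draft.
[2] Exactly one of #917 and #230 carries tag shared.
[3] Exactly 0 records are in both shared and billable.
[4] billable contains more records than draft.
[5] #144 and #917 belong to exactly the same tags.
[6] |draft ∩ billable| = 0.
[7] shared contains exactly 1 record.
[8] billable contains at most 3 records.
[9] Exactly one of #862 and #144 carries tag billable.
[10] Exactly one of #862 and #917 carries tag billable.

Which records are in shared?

shared = {#230}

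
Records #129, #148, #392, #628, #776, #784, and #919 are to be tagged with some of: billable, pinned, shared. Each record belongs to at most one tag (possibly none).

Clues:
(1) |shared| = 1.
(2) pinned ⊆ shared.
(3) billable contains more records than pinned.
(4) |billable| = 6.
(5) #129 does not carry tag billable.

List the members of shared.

shared = {#129}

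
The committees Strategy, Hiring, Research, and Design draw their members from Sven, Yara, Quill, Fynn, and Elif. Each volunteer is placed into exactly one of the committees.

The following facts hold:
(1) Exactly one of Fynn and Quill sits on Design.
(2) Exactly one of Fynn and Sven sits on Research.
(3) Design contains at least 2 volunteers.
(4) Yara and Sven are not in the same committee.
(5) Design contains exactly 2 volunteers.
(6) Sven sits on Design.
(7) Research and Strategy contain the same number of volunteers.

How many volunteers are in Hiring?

1

From (6): Sven ∈ Design.
(2) (exactly one): Fynn ∈ Research.
(4): Yara ∉ Design.
(1) (exactly one): Quill ∈ Design.
(5): Design already has 2, so the rest are out.
Suppose Yara ∈ Research: no assignment then satisfies all the clues, so Yara ∉ Research.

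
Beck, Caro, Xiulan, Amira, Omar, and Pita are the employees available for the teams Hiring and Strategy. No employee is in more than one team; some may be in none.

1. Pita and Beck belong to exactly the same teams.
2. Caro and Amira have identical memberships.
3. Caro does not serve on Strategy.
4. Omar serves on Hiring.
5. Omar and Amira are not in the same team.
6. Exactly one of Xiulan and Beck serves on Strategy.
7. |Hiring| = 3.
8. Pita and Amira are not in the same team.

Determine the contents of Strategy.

Strategy = {Xiulan}

From (3): Caro ∉ Strategy.
From (4): Omar ∈ Hiring.
(2): Amira matches Caro: Amira ∉ Strategy.
(5): Amira ∉ Hiring.
(2): Caro matches Amira: Caro ∉ Hiring.
Suppose Beck ∈ Strategy: no assignment then satisfies all the clues, so Beck ∉ Strategy.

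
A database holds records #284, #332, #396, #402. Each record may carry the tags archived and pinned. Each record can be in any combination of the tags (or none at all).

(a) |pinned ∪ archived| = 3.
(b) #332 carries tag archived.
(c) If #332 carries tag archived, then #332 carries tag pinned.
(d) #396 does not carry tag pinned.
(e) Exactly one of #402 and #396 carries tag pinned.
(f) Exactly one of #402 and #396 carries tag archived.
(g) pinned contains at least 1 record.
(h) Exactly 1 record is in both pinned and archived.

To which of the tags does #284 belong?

From (b): #332 ∈ archived.
From (d): #396 ∉ pinned.
(c): #332 ∈ pinned.
(e) (exactly one): #402 ∈ pinned.
Suppose #284 ∈ archived: no assignment then satisfies all the clues, so #284 ∉ archived.

#284: none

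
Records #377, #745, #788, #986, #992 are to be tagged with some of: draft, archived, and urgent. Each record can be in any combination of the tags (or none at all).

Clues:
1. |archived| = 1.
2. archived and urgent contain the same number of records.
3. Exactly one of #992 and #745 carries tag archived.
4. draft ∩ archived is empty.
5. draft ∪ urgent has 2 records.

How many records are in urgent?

1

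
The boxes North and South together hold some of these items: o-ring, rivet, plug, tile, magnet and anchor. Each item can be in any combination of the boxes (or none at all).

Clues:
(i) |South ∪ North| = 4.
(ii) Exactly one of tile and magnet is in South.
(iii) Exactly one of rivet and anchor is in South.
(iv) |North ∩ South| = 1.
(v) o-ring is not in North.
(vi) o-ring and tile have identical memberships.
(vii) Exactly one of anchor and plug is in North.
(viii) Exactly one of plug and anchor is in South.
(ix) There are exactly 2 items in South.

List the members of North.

North = {magnet, plug, rivet}

From (v): o-ring ∉ North.
(vi): tile matches o-ring: tile ∉ North.
Suppose rivet ∉ North: no assignment then satisfies all the clues, so rivet ∈ North.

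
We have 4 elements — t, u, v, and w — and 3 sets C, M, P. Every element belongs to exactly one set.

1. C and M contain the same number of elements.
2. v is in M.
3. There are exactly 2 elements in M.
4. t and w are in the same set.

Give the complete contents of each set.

C = {t, w}; M = {u, v}; P = {}

From (2): v ∈ M.
Suppose t ∉ C: no assignment then satisfies all the clues, so t ∈ C.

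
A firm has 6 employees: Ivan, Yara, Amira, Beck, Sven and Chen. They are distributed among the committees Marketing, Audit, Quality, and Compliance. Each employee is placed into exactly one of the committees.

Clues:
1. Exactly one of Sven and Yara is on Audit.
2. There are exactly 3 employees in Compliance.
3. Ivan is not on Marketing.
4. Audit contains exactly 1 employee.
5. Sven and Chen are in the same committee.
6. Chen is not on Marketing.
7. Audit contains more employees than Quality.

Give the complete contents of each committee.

Marketing = {Amira, Beck}; Audit = {Yara}; Quality = {}; Compliance = {Chen, Ivan, Sven}

From (3): Ivan ∉ Marketing.
From (6): Chen ∉ Marketing.
(5): Sven matches Chen: Sven ∉ Marketing.
Suppose Ivan ∈ Audit: no assignment then satisfies all the clues, so Ivan ∉ Audit.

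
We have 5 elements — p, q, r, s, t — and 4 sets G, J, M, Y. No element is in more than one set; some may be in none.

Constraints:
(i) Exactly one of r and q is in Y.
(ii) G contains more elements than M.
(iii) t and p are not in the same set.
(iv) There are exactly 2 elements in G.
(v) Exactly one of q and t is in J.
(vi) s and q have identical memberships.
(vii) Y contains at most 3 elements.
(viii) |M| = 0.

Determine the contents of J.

(viii): M already has 0, so the rest are out.
Suppose p ∈ J: no assignment then satisfies all the clues, so p ∉ J.

J = {t}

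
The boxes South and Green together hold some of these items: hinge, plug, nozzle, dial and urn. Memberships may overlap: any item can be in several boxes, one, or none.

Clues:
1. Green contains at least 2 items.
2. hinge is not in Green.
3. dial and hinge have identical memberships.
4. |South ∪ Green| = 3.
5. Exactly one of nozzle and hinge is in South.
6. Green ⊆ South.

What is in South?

From (2): hinge ∉ Green.
(3): dial matches hinge: dial ∉ Green.
Suppose hinge ∈ South: no assignment then satisfies all the clues, so hinge ∉ South.

South = {nozzle, plug, urn}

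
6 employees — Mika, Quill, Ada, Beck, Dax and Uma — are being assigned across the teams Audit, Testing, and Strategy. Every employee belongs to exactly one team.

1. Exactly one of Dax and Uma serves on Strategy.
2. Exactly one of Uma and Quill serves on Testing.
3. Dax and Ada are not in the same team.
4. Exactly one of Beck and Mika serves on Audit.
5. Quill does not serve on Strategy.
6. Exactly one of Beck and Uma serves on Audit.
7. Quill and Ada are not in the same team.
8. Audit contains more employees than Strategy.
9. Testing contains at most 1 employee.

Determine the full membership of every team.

Audit = {Ada, Mika, Uma}; Testing = {Quill}; Strategy = {Beck, Dax}

From (5): Quill ∉ Strategy.
Suppose Mika ∉ Audit: no assignment then satisfies all the clues, so Mika ∈ Audit.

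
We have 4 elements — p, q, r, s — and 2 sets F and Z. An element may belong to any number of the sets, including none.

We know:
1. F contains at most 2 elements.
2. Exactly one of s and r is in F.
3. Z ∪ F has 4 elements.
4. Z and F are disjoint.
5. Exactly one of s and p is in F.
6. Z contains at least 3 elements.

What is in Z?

Z = {p, q, r}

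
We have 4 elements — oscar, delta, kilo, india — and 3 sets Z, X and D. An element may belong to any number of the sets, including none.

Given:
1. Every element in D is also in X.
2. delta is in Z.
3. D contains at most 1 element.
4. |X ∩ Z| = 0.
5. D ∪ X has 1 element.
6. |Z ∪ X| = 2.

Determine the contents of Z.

Z = {delta}

From (2): delta ∈ Z.
Suppose oscar ∈ Z: no assignment then satisfies all the clues, so oscar ∉ Z.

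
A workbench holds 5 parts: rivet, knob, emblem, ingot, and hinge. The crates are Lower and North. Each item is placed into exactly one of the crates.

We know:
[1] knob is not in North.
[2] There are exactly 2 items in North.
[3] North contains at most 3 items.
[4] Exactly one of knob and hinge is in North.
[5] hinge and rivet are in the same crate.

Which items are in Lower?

Lower = {emblem, ingot, knob}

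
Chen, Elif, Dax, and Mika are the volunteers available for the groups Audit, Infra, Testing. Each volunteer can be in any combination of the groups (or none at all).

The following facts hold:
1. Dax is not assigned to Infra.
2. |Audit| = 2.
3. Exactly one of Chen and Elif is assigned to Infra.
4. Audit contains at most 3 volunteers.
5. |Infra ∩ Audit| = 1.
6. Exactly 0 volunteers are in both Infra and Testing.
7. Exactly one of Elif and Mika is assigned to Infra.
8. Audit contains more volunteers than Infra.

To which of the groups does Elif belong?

From (1): Dax ∉ Infra.
Suppose Elif ∉ Audit: no assignment then satisfies all the clues, so Elif ∈ Audit.

Elif: Audit, Infra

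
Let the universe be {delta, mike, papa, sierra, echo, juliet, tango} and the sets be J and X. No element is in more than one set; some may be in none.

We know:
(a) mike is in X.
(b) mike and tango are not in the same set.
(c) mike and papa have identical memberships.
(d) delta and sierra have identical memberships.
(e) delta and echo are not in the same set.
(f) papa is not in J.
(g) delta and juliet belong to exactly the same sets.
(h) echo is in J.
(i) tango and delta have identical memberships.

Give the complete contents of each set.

From (a): mike ∈ X.
From (f): papa ∉ J.
From (h): echo ∈ J.
(b): tango ∉ X.
(c): papa matches mike: papa ∈ X.
(e): delta ∉ J.
(g): juliet matches delta: juliet ∉ J.
(i): tango matches delta: tango ∉ J.
(i): delta matches tango: delta ∉ X.
(d): sierra matches delta: sierra ∉ J.
(d): sierra matches delta: sierra ∉ X.
(g): juliet matches delta: juliet ∉ X.

J = {echo}; X = {mike, papa}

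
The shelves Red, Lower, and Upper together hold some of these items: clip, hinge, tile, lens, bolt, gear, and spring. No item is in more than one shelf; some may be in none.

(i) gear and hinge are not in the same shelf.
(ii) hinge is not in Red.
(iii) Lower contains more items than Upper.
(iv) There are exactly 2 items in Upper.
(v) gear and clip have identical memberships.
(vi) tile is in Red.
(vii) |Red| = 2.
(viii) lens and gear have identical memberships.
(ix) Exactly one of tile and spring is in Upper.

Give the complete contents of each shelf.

Red = {bolt, tile}; Lower = {clip, gear, lens}; Upper = {hinge, spring}

From (ii): hinge ∉ Red.
From (vi): tile ∈ Red.
(ix) (exactly one): spring ∈ Upper.
Suppose clip ∈ Red: no assignment then satisfies all the clues, so clip ∉ Red.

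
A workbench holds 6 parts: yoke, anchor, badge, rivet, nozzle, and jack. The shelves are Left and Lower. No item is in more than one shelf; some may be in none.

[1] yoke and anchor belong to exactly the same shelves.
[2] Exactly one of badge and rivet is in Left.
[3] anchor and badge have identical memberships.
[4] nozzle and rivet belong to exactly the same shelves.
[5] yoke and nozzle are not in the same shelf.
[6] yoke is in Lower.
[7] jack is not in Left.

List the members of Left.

From (6): yoke ∈ Lower.
From (7): jack ∉ Left.
(1): anchor matches yoke: anchor ∉ Left.
(1): anchor matches yoke: anchor ∈ Lower.
(3): badge matches anchor: badge ∉ Left.
(3): badge matches anchor: badge ∈ Lower.
(5): nozzle ∉ Lower.
(2) (exactly one): rivet ∈ Left.
(4): nozzle matches rivet: nozzle ∈ Left.

Left = {nozzle, rivet}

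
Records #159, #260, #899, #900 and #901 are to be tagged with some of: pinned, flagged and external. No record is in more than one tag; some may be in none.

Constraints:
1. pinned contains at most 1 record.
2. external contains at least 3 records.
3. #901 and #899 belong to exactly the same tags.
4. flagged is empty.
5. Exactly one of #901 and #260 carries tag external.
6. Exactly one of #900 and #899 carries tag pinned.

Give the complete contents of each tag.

pinned = {#900}; flagged = {}; external = {#159, #899, #901}

(4): flagged already has 0, so the rest are out.
Suppose #159 ∈ pinned: no assignment then satisfies all the clues, so #159 ∉ pinned.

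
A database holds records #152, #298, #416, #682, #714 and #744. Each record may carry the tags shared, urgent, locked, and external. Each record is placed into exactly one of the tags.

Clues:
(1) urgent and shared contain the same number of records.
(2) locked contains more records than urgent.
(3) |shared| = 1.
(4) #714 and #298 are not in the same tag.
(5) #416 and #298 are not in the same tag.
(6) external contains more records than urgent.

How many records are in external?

2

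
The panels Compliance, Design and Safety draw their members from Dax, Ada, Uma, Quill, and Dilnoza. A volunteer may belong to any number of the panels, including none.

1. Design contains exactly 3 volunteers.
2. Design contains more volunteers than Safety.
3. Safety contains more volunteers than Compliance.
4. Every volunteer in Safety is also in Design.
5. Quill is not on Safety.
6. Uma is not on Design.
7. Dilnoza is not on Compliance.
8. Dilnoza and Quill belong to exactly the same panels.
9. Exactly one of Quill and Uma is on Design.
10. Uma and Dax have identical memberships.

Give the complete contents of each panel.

From (5): Quill ∉ Safety.
From (6): Uma ∉ Design.
From (7): Dilnoza ∉ Compliance.
(4) contrapositive: Uma ∉ Safety.
(8): Quill matches Dilnoza: Quill ∉ Compliance.
(8): Dilnoza matches Quill: Dilnoza ∉ Safety.
(9) (exactly one): Quill ∈ Design.
(10): Dax matches Uma: Dax ∉ Design.
(10): Dax matches Uma: Dax ∉ Safety.
(1): only 3 candidates remain for Design, so all are in.
Suppose Dax ∈ Compliance: no assignment then satisfies all the clues, so Dax ∉ Compliance.

Compliance = {}; Design = {Ada, Dilnoza, Quill}; Safety = {Ada}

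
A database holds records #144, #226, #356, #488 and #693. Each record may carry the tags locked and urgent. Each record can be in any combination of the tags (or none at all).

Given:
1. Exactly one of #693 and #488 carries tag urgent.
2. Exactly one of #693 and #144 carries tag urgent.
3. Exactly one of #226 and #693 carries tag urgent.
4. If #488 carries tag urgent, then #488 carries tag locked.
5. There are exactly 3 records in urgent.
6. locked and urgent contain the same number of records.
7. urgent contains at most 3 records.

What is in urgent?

urgent = {#144, #226, #488}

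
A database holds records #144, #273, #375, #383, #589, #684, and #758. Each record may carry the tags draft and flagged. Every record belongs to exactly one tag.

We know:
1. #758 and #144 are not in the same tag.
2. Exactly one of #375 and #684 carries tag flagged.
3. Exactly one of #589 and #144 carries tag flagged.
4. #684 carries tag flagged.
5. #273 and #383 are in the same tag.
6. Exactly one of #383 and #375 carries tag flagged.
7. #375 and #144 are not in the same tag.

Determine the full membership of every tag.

draft = {#375, #589, #758}; flagged = {#144, #273, #383, #684}

From (4): #684 ∈ flagged.
(2) (exactly one): #375 ∉ flagged.
(6) (exactly one): #383 ∈ flagged.
Only one tag left: #375 ∈ draft.
(5): #273 matches #383: #273 ∉ draft.
(5): #273 matches #383: #273 ∈ flagged.
(7): #144 ∉ draft.
Only one tag left: #144 ∈ flagged.
(1): #758 ∉ flagged.
(3) (exactly one): #589 ∉ flagged.
Only one tag left: #589 ∈ draft.
Only one tag left: #758 ∈ draft.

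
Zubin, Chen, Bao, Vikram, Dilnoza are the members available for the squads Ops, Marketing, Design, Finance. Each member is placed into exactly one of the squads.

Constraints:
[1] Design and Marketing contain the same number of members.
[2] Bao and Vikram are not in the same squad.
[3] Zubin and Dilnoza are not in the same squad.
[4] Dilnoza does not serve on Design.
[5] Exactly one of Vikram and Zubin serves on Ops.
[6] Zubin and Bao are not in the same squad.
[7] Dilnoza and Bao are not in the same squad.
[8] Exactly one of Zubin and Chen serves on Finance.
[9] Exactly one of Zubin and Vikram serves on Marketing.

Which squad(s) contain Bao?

From (4): Dilnoza ∉ Design.
Suppose Bao ∈ Ops: no assignment then satisfies all the clues, so Bao ∉ Ops.

Bao: Design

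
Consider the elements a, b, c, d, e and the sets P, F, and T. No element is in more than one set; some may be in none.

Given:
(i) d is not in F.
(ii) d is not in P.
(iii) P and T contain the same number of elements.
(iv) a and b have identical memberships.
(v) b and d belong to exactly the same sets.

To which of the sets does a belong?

a: none

From (i): d ∉ F.
From (ii): d ∉ P.
(v): b matches d: b ∉ P.
(v): b matches d: b ∉ F.
(iv): a matches b: a ∉ P.
(iv): a matches b: a ∉ F.
Suppose a ∈ T: no assignment then satisfies all the clues, so a ∉ T.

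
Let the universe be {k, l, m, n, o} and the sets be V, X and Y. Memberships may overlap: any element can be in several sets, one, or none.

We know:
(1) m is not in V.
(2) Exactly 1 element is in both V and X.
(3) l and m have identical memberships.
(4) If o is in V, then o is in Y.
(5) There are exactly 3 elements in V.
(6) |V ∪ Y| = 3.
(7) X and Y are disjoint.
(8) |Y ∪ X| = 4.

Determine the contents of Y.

Y = {o}

From (1): m ∉ V.
(3): l matches m: l ∉ V.
(5): only 3 candidates remain for V, so all are in.
(4): o ∈ Y.
(7) (disjoint): o ∉ X.
Suppose k ∈ Y: no assignment then satisfies all the clues, so k ∉ Y.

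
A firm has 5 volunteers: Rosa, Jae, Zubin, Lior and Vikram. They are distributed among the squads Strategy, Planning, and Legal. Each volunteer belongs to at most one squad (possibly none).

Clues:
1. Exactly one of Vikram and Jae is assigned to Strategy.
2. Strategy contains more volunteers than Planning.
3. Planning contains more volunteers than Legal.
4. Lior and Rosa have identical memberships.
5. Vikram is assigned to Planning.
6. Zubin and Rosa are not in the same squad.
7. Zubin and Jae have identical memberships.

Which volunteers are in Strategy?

Strategy = {Jae, Zubin}

From (5): Vikram ∈ Planning.
(1) (exactly one): Jae ∈ Strategy.
(7): Zubin matches Jae: Zubin ∈ Strategy.
(6): Rosa ∉ Strategy.
(4): Lior matches Rosa: Lior ∉ Strategy.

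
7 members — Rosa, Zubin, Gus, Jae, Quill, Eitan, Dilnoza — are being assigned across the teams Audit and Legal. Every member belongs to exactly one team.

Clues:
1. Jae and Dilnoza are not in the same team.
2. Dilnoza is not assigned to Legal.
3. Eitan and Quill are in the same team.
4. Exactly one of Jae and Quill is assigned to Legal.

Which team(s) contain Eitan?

Eitan: Audit

From (2): Dilnoza ∉ Legal.
Only one team left: Dilnoza ∈ Audit.
(1): Jae ∉ Audit.
Only one team left: Jae ∈ Legal.
(4) (exactly one): Quill ∉ Legal.
Only one team left: Quill ∈ Audit.
(3): Eitan matches Quill: Eitan ∈ Audit.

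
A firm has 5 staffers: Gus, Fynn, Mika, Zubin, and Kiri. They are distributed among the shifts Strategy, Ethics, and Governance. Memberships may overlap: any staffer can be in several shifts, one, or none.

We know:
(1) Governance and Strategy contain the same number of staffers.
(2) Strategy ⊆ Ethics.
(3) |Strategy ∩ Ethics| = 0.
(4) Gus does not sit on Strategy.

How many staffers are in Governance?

From (4): Gus ∉ Strategy.
Suppose Gus ∈ Governance: no assignment then satisfies all the clues, so Gus ∉ Governance.

0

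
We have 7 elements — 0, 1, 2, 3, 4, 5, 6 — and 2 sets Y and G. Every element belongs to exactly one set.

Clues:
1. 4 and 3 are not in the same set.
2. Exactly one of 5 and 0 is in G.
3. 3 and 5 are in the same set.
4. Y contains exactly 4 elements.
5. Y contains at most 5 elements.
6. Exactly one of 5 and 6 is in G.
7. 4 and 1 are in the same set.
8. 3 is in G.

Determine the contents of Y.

Y = {0, 1, 4, 6}

From (8): 3 ∈ G.
(1): 4 ∉ G.
(3): 5 matches 3: 5 ∉ Y.
(3): 5 matches 3: 5 ∈ G.
(6) (exactly one): 6 ∉ G.
(7): 1 matches 4: 1 ∉ G.
Only one set left: 1 ∈ Y.
Only one set left: 4 ∈ Y.
Only one set left: 6 ∈ Y.
(2) (exactly one): 0 ∉ G.
Only one set left: 0 ∈ Y.
Only one set left: 2 ∈ G.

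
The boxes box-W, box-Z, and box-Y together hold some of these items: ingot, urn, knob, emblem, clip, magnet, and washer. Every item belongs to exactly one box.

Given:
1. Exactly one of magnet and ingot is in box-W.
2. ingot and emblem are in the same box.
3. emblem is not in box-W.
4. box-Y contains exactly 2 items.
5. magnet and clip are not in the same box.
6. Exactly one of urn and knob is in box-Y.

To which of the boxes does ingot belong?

ingot: box-Z

From (3): emblem ∉ box-W.
(2): ingot matches emblem: ingot ∉ box-W.
(1) (exactly one): magnet ∈ box-W.
(5): clip ∉ box-W.
Suppose ingot ∉ box-Z: no assignment then satisfies all the clues, so ingot ∈ box-Z.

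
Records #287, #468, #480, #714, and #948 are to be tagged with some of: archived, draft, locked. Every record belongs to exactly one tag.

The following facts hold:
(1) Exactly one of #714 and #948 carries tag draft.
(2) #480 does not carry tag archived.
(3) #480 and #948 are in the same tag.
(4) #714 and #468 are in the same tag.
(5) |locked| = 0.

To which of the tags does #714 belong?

From (2): #480 ∉ archived.
(3): #948 matches #480: #948 ∉ archived.
(5): locked already has 0, so the rest are out.
Only one tag left: #480 ∈ draft.
Only one tag left: #948 ∈ draft.
(1) (exactly one): #714 ∉ draft.
(4): #468 matches #714: #468 ∉ draft.
Only one tag left: #468 ∈ archived.
Only one tag left: #714 ∈ archived.

#714: archived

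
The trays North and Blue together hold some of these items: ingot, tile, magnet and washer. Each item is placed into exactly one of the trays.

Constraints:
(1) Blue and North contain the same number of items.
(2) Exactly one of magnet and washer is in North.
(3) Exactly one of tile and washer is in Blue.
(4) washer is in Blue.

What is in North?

From (4): washer ∈ Blue.
(2) (exactly one): magnet ∈ North.
(3) (exactly one): tile ∉ Blue.
Only one tray left: tile ∈ North.
Suppose ingot ∈ North: no assignment then satisfies all the clues, so ingot ∉ North.

North = {magnet, tile}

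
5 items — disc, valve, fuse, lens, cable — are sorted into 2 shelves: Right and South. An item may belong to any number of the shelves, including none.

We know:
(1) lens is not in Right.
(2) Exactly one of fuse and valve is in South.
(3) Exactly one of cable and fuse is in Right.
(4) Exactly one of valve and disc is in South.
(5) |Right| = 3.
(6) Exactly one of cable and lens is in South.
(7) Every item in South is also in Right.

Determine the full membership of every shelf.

Right = {cable, disc, valve}; South = {cable, valve}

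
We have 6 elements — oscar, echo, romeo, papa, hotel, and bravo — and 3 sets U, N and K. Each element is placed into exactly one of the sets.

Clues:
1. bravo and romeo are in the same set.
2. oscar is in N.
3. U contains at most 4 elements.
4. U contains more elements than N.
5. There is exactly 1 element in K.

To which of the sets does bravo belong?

From (2): oscar ∈ N.
Suppose bravo ∉ U: no assignment then satisfies all the clues, so bravo ∈ U.

bravo: U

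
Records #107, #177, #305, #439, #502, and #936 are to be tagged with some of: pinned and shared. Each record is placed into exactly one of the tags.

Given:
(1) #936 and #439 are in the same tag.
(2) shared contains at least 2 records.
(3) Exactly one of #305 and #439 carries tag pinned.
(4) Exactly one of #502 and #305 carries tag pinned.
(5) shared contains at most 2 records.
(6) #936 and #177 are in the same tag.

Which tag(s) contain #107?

#107: shared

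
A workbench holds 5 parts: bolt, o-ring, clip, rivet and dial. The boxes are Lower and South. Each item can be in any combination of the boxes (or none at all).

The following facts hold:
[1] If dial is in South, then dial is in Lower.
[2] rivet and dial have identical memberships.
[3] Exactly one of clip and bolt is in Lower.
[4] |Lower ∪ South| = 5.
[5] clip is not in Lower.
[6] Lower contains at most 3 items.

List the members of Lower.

Lower = {bolt, dial, rivet}

From (5): clip ∉ Lower.
(3) (exactly one): bolt ∈ Lower.
Suppose o-ring ∈ Lower: no assignment then satisfies all the clues, so o-ring ∉ Lower.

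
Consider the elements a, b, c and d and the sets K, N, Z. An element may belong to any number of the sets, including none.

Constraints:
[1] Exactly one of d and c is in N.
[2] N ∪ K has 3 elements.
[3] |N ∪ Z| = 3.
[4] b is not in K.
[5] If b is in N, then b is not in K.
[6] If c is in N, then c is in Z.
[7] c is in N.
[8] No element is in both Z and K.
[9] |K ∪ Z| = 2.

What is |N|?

3

From (4): b ∉ K.
From (7): c ∈ N.
(1) (exactly one): d ∉ N.
(6): c ∈ Z.
(8) (disjoint): c ∉ K.
Suppose a ∉ N: no assignment then satisfies all the clues, so a ∈ N.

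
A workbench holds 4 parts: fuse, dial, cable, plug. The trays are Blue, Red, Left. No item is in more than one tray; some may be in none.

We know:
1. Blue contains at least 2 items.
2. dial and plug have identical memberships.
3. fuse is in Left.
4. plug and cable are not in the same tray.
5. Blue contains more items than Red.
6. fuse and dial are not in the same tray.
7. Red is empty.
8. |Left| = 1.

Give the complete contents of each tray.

Blue = {dial, plug}; Red = {}; Left = {fuse}

From (3): fuse ∈ Left.
(6): dial ∉ Left.
(7): Red already has 0, so the rest are out.
(8): Left already has 1, so the rest are out.
Suppose dial ∉ Blue: no assignment then satisfies all the clues, so dial ∈ Blue.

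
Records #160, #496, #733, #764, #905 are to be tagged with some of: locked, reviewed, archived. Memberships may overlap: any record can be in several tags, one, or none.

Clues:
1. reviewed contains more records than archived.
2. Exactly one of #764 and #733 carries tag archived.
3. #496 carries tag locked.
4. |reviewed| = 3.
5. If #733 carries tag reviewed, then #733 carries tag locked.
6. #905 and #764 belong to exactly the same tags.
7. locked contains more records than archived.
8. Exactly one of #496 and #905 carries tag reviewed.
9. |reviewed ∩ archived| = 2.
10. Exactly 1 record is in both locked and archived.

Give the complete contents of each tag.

locked = {#496, #733, #764, #905}; reviewed = {#160, #496, #733}; archived = {#160, #733}

From (3): #496 ∈ locked.
Suppose #160 ∈ locked: no assignment then satisfies all the clues, so #160 ∉ locked.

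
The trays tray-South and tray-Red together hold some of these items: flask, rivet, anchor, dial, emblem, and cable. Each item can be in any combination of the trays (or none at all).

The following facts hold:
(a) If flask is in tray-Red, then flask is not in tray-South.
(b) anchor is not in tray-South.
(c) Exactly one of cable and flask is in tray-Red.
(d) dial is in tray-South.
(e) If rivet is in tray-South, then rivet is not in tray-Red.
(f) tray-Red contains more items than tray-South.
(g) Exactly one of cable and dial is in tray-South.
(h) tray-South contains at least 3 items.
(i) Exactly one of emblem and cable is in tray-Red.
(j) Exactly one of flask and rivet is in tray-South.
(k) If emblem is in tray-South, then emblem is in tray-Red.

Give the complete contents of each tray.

From (b): anchor ∉ tray-South.
From (d): dial ∈ tray-South.
(g) (exactly one): cable ∉ tray-South.
Suppose flask ∈ tray-South: no assignment then satisfies all the clues, so flask ∉ tray-South.

tray-South = {dial, emblem, rivet}; tray-Red = {anchor, dial, emblem, flask}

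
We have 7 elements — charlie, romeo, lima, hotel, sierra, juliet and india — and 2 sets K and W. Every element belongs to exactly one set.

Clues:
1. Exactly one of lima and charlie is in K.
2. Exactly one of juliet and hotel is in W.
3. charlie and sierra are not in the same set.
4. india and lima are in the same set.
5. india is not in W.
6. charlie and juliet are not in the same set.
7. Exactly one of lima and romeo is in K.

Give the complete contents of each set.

K = {india, juliet, lima, sierra}; W = {charlie, hotel, romeo}

From (5): india ∉ W.
(4): lima matches india: lima ∉ W.
Only one set left: lima ∈ K.
Only one set left: india ∈ K.
(1) (exactly one): charlie ∉ K.
(7) (exactly one): romeo ∉ K.
Only one set left: charlie ∈ W.
Only one set left: romeo ∈ W.
(3): sierra ∉ W.
(6): juliet ∉ W.
Only one set left: sierra ∈ K.
(2) (exactly one): hotel ∈ W.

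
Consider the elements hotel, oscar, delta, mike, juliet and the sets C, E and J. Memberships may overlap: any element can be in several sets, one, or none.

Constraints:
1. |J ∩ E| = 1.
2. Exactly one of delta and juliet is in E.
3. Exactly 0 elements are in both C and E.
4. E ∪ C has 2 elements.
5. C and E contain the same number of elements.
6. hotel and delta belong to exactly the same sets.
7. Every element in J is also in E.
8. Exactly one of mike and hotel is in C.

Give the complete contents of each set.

C = {mike}; E = {juliet}; J = {juliet}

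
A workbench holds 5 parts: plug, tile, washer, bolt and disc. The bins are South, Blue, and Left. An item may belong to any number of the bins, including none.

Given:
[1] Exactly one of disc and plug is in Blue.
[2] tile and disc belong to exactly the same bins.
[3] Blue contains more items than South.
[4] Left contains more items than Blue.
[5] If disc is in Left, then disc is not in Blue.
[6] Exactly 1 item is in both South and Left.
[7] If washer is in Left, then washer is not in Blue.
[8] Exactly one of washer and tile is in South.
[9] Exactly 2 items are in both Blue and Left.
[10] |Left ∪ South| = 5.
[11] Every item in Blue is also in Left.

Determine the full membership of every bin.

South = {washer}; Blue = {bolt, plug}; Left = {bolt, disc, plug, tile, washer}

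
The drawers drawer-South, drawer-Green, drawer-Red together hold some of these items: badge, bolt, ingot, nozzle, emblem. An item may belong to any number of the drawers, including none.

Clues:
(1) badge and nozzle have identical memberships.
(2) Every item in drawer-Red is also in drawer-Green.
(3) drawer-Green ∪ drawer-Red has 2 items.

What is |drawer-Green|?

2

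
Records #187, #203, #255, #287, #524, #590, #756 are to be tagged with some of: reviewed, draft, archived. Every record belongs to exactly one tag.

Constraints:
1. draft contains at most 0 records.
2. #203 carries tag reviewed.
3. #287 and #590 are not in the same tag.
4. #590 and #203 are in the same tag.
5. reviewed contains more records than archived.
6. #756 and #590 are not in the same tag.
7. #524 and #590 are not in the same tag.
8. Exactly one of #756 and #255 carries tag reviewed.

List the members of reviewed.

From (2): #203 ∈ reviewed.
(1): draft already has 0, so the rest are out.
(4): #590 matches #203: #590 ∈ reviewed.
(6): #756 ∉ reviewed.
(7): #524 ∉ reviewed.
(8) (exactly one): #255 ∈ reviewed.
Only one tag left: #524 ∈ archived.
Only one tag left: #756 ∈ archived.
(3): #287 ∉ reviewed.
Only one tag left: #287 ∈ archived.
Suppose #187 ∉ reviewed: no assignment then satisfies all the clues, so #187 ∈ reviewed.

reviewed = {#187, #203, #255, #590}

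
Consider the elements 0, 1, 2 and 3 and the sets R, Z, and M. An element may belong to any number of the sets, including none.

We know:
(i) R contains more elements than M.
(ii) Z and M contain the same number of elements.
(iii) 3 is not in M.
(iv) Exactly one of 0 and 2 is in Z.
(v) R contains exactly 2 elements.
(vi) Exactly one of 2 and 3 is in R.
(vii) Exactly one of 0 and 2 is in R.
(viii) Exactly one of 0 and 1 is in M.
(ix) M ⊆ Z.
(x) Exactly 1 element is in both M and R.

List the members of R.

R = {0, 3}

From (iii): 3 ∉ M.
Suppose 0 ∉ R: no assignment then satisfies all the clues, so 0 ∈ R.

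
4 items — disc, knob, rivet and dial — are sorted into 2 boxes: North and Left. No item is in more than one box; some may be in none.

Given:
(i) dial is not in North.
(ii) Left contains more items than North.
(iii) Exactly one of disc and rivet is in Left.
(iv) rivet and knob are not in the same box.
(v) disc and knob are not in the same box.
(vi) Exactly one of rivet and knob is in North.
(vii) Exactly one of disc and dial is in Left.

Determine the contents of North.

North = {knob}

From (i): dial ∉ North.
Suppose disc ∈ North: no assignment then satisfies all the clues, so disc ∉ North.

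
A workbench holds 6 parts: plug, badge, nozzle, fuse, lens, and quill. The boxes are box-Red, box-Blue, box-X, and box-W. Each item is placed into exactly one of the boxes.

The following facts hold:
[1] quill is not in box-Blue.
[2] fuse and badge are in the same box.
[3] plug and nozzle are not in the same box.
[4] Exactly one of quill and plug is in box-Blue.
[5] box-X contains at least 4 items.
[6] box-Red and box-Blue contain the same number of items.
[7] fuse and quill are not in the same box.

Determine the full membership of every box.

box-Red = {quill}; box-Blue = {plug}; box-X = {badge, fuse, lens, nozzle}; box-W = {}

From (1): quill ∉ box-Blue.
(4) (exactly one): plug ∈ box-Blue.
(3): nozzle ∉ box-Blue.
Suppose badge ∈ box-Red: no assignment then satisfies all the clues, so badge ∉ box-Red.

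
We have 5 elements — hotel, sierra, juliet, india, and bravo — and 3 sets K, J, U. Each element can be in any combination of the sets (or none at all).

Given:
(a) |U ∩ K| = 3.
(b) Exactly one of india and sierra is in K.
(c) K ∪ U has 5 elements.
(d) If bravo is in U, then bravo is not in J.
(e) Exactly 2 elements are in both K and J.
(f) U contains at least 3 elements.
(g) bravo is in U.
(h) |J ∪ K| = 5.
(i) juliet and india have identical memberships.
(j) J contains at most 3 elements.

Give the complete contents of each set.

K = {bravo, hotel, india, juliet}; J = {india, juliet, sierra}; U = {bravo, india, juliet, sierra}

From (g): bravo ∈ U.
(d): bravo ∉ J.
Suppose hotel ∉ K: no assignment then satisfies all the clues, so hotel ∈ K.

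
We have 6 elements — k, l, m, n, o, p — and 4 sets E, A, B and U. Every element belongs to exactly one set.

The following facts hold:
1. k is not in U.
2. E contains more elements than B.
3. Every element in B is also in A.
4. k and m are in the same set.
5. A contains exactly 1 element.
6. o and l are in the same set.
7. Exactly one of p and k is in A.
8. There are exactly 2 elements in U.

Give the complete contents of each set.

E = {k, m, n}; A = {p}; B = {}; U = {l, o}

From (1): k ∉ U.
(4): m matches k: m ∉ U.
Suppose k ∉ E: no assignment then satisfies all the clues, so k ∈ E.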